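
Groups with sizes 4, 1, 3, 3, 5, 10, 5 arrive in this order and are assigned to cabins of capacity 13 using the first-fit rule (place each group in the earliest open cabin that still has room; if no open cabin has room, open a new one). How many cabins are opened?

3

  4 → cabin 1 (new)  [load 4/13]
  1 → cabin 1  [load 5/13]
  3 → cabin 1  [load 8/13]
  3 → cabin 1  [load 11/13]
  5 → cabin 2 (new)  [load 5/13]
  10 → cabin 3 (new)  [load 10/13]
  5 → cabin 2  [load 10/13]
3 cabins opened.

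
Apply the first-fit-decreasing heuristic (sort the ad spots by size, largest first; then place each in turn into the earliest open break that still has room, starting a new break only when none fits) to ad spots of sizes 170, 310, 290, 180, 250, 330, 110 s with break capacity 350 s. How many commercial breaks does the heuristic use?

Sorted descending: 330, 310, 290, 250, 180, 170, 110.
  330 → break 1 (new)  [load 330/350]
  310 → break 2 (new)  [load 310/350]
  290 → break 3 (new)  [load 290/350]
  250 → break 4 (new)  [load 250/350]
  180 → break 5 (new)  [load 180/350]
  170 → break 5  [load 350/350]
  110 → break 6 (new)  [load 110/350]
6 commercial breaks opened.

6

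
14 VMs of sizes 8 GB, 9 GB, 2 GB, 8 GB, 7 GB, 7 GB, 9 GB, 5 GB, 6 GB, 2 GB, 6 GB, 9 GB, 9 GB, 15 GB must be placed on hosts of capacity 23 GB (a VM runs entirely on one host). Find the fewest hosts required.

Total = 15 + 9 + 9 + 9 + 9 + 8 + 8 + 7 + 7 + 6 + 6 + 5 + 2 + 2 = 102 GB.
Lower bound: ⌈102/23⌉ = 5 hosts.
A packing using 5 hosts:
  host 1: 15 + 8 = 23
  host 2: 9 + 9 + 5 = 23
  host 3: 9 + 9 + 2 + 2 = 22
  host 4: 8 + 7 + 7 = 22
  host 5: 6 + 6 = 12
This matches the lower bound, so 5 is optimal.

5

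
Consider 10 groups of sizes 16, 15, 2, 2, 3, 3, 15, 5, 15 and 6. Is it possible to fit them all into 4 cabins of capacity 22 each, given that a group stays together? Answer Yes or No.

Yes

A valid assignment using 4 cabins:
  cabin 1: 16 + 6 = 22
  cabin 2: 15 + 5 + 2 = 22
  cabin 3: 15 + 3 + 3 = 21
  cabin 4: 15 + 2 = 17
Every load is within 22, so 4 cabins suffice.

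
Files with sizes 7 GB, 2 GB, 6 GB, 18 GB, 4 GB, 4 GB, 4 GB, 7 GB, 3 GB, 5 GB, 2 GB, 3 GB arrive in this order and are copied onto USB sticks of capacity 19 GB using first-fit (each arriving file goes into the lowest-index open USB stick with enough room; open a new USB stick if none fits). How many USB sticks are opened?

4

  7 → USB stick 1 (new)  [load 7/19]
  2 → USB stick 1  [load 9/19]
  6 → USB stick 1  [load 15/19]
  18 → USB stick 2 (new)  [load 18/19]
  4 → USB stick 1  [load 19/19]
  4 → USB stick 3 (new)  [load 4/19]
  4 → USB stick 3  [load 8/19]
  7 → USB stick 3  [load 15/19]
  3 → USB stick 3  [load 18/19]
  5 → USB stick 4 (new)  [load 5/19]
  2 → USB stick 4  [load 7/19]
  3 → USB stick 4  [load 10/19]
4 USB sticks opened.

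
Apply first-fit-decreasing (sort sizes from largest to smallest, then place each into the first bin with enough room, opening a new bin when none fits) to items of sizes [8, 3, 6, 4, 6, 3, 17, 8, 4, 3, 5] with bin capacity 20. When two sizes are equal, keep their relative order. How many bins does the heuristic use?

Sorted descending: 17, 8, 8, 6, 6, 5, 4, 4, 3, 3, 3.
  17 → bin 1 (new)  [load 17/20]
  8 → bin 2 (new)  [load 8/20]
  8 → bin 2  [load 16/20]
  6 → bin 3 (new)  [load 6/20]
  6 → bin 3  [load 12/20]
  5 → bin 3  [load 17/20]
  4 → bin 2  [load 20/20]
  4 → bin 4 (new)  [load 4/20]
  3 → bin 1  [load 20/20]
  3 → bin 3  [load 20/20]
  3 → bin 4  [load 7/20]
4 bins opened.

4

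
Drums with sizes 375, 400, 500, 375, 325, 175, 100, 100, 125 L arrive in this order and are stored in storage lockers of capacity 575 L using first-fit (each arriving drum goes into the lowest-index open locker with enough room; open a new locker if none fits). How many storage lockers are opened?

5

  375 → locker 1 (new)  [load 375/575]
  400 → locker 2 (new)  [load 400/575]
  500 → locker 3 (new)  [load 500/575]
  375 → locker 4 (new)  [load 375/575]
  325 → locker 5 (new)  [load 325/575]
  175 → locker 1  [load 550/575]
  100 → locker 2  [load 500/575]
  100 → locker 4  [load 475/575]
  125 → locker 5  [load 450/575]
5 storage lockers opened.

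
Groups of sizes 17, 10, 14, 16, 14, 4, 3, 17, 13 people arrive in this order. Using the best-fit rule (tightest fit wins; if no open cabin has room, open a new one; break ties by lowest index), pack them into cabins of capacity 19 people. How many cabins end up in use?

7

  17 → cabin 1 (new)  [load 17/19]
  10 → cabin 2 (new)  [load 10/19]
  14 → cabin 3 (new)  [load 14/19]
  16 → cabin 4 (new)  [load 16/19]
  14 → cabin 5 (new)  [load 14/19]
  4 → cabin 3  [load 18/19]
  3 → cabin 4  [load 19/19]
  17 → cabin 6 (new)  [load 17/19]
  13 → cabin 7 (new)  [load 13/19]
7 cabins opened.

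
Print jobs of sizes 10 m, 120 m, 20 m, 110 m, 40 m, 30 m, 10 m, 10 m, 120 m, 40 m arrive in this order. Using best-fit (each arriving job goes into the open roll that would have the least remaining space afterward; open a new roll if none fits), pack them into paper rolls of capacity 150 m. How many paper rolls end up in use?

4

  10 → roll 1 (new)  [load 10/150]
  120 → roll 1  [load 130/150]
  20 → roll 1  [load 150/150]
  110 → roll 2 (new)  [load 110/150]
  40 → roll 2  [load 150/150]
  30 → roll 3 (new)  [load 30/150]
  10 → roll 3  [load 40/150]
  10 → roll 3  [load 50/150]
  120 → roll 4 (new)  [load 120/150]
  40 → roll 3  [load 90/150]
4 paper rolls opened.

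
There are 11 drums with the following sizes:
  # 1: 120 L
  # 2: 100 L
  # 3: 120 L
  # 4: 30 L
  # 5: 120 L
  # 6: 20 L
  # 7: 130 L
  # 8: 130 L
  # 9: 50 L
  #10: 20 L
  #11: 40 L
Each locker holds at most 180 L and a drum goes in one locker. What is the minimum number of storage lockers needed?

Total = 130 + 130 + 120 + 120 + 120 + 100 + 50 + 40 + 30 + 20 + 20 = 880 L.
Lower bound: ⌈880/180⌉ = 5 storage lockers.
Also, 6 drums each exceed 90 L, and no two of those can share a locker, so at least 6 storage lockers are needed.
A packing using 6 storage lockers:
  locker 1: 130 + 50 = 180
  locker 2: 130 + 40 = 170
  locker 3: 120 + 30 + 20 = 170
  locker 4: 120 + 20 = 140
  locker 5: 120 = 120
  locker 6: 100 = 100
This matches the lower bound, so 6 is optimal.

6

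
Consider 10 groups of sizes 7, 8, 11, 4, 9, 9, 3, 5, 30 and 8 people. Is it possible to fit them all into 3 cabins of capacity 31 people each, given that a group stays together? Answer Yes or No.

Total = 94 people; ⌈94/31⌉ = 4.
At least 4 cabins are required, but only 3 are allowed.

No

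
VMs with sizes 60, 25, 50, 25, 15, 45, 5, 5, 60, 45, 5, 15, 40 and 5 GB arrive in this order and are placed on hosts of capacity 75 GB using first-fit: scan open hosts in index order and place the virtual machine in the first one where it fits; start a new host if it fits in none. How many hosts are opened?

  60 → host 1 (new)  [load 60/75]
  25 → host 2 (new)  [load 25/75]
  50 → host 2  [load 75/75]
  25 → host 3 (new)  [load 25/75]
  15 → host 1  [load 75/75]
  45 → host 3  [load 70/75]
  5 → host 3  [load 75/75]
  5 → host 4 (new)  [load 5/75]
  60 → host 4  [load 65/75]
  45 → host 5 (new)  [load 45/75]
  5 → host 4  [load 70/75]
  15 → host 5  [load 60/75]
  40 → host 6 (new)  [load 40/75]
  5 → host 4  [load 75/75]
6 hosts opened.

6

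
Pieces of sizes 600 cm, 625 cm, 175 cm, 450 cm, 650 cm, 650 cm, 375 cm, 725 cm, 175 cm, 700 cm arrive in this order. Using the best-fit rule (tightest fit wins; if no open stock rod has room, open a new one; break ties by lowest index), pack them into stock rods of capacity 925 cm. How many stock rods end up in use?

7

  600 → stock rod 1 (new)  [load 600/925]
  625 → stock rod 2 (new)  [load 625/925]
  175 → stock rod 2  [load 800/925]
  450 → stock rod 3 (new)  [load 450/925]
  650 → stock rod 4 (new)  [load 650/925]
  650 → stock rod 5 (new)  [load 650/925]
  375 → stock rod 3  [load 825/925]
  725 → stock rod 6 (new)  [load 725/925]
  175 → stock rod 6  [load 900/925]
  700 → stock rod 7 (new)  [load 700/925]
7 stock rods opened.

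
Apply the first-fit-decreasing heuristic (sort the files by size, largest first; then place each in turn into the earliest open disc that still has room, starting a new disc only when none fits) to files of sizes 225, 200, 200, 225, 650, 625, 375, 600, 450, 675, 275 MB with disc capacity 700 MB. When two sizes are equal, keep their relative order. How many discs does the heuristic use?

7

Sorted descending: 675, 650, 625, 600, 450, 375, 275, 225, 225, 200, 200.
  675 → disc 1 (new)  [load 675/700]
  650 → disc 2 (new)  [load 650/700]
  625 → disc 3 (new)  [load 625/700]
  600 → disc 4 (new)  [load 600/700]
  450 → disc 5 (new)  [load 450/700]
  375 → disc 6 (new)  [load 375/700]
  275 → disc 6  [load 650/700]
  225 → disc 5  [load 675/700]
  225 → disc 7 (new)  [load 225/700]
  200 → disc 7  [load 425/700]
  200 → disc 7  [load 625/700]
7 discs opened.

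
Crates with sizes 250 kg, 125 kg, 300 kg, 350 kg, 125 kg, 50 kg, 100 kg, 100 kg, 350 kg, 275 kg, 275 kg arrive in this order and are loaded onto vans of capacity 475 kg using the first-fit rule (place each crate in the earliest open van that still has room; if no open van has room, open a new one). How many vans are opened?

  250 → van 1 (new)  [load 250/475]
  125 → van 1  [load 375/475]
  300 → van 2 (new)  [load 300/475]
  350 → van 3 (new)  [load 350/475]
  125 → van 2  [load 425/475]
  50 → van 1  [load 425/475]
  100 → van 3  [load 450/475]
  100 → van 4 (new)  [load 100/475]
  350 → van 4  [load 450/475]
  275 → van 5 (new)  [load 275/475]
  275 → van 6 (new)  [load 275/475]
6 vans opened.

6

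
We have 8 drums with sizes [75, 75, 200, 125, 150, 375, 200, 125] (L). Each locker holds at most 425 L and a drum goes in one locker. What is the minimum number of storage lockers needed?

4

Total = 375 + 200 + 200 + 150 + 125 + 125 + 75 + 75 = 1325 L.
Lower bound: ⌈1325/425⌉ = 4 storage lockers.
A packing using 4 storage lockers:
  locker 1: 375 = 375
  locker 2: 200 + 200 = 400
  locker 3: 150 + 125 + 125 = 400
  locker 4: 75 + 75 = 150
This matches the lower bound, so 4 is optimal.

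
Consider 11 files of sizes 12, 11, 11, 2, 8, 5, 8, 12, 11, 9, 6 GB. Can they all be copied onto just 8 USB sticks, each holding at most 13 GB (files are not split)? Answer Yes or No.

No

Total = 95 GB; ⌈95/13⌉ = 8.
The bound of 8 does not rule out 8, but exhaustive search shows no assignment into 8 USB sticks of capacity 13 GB exists — the minimum is 9.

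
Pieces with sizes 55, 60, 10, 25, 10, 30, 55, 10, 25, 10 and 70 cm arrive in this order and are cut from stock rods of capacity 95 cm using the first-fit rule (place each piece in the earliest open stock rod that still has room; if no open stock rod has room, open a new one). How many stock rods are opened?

4

  55 → stock rod 1 (new)  [load 55/95]
  60 → stock rod 2 (new)  [load 60/95]
  10 → stock rod 1  [load 65/95]
  25 → stock rod 1  [load 90/95]
  10 → stock rod 2  [load 70/95]
  30 → stock rod 3 (new)  [load 30/95]
  55 → stock rod 3  [load 85/95]
  10 → stock rod 2  [load 80/95]
  25 → stock rod 4 (new)  [load 25/95]
  10 → stock rod 2  [load 90/95]
  70 → stock rod 4  [load 95/95]
4 stock rods opened.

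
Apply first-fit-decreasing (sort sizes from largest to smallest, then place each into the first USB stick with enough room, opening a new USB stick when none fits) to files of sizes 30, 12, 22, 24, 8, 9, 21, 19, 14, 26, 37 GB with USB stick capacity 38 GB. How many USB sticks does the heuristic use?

Sorted descending: 37, 30, 26, 24, 22, 21, 19, 14, 12, 9, 8.
  37 → USB stick 1 (new)  [load 37/38]
  30 → USB stick 2 (new)  [load 30/38]
  26 → USB stick 3 (new)  [load 26/38]
  24 → USB stick 4 (new)  [load 24/38]
  22 → USB stick 5 (new)  [load 22/38]
  21 → USB stick 6 (new)  [load 21/38]
  19 → USB stick 7 (new)  [load 19/38]
  14 → USB stick 4  [load 38/38]
  12 → USB stick 3  [load 38/38]
  9 → USB stick 5  [load 31/38]
  8 → USB stick 2  [load 38/38]
7 USB sticks opened.

7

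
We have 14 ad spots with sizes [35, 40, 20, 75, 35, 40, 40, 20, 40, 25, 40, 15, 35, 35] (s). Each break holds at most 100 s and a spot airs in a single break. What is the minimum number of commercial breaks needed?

6

Total = 75 + 40 + 40 + 40 + 40 + 40 + 35 + 35 + 35 + 35 + 25 + 20 + 20 + 15 = 495 s.
Lower bound: ⌈495/100⌉ = 5 commercial breaks.
A packing using 6 commercial breaks:
  break 1: 75 + 25 = 100
  break 2: 40 + 40 + 20 = 100
  break 3: 40 + 40 + 20 = 100
  break 4: 40 + 35 + 15 = 90
  break 5: 35 + 35 = 70
  break 6: 35 = 35
No arrangement into 5 commercial breaks stays within capacity, so 6 is optimal.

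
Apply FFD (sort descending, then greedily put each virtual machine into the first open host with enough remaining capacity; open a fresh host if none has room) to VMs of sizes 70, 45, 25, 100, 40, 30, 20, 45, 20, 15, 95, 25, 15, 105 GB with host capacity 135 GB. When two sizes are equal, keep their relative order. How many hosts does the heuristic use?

Sorted descending: 105, 100, 95, 70, 45, 45, 40, 30, 25, 25, 20, 20, 15, 15.
  105 → host 1 (new)  [load 105/135]
  100 → host 2 (new)  [load 100/135]
  95 → host 3 (new)  [load 95/135]
  70 → host 4 (new)  [load 70/135]
  45 → host 4  [load 115/135]
  45 → host 5 (new)  [load 45/135]
  40 → host 3  [load 135/135]
  30 → host 1  [load 135/135]
  25 → host 2  [load 125/135]
  25 → host 5  [load 70/135]
  20 → host 4  [load 135/135]
  20 → host 5  [load 90/135]
  15 → host 5  [load 105/135]
  15 → host 5  [load 120/135]
5 hosts opened.

5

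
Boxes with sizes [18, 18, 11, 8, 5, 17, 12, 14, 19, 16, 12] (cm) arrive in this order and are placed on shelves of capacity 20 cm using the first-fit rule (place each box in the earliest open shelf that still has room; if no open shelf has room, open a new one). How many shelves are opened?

9

  18 → shelf 1 (new)  [load 18/20]
  18 → shelf 2 (new)  [load 18/20]
  11 → shelf 3 (new)  [load 11/20]
  8 → shelf 3  [load 19/20]
  5 → shelf 4 (new)  [load 5/20]
  17 → shelf 5 (new)  [load 17/20]
  12 → shelf 4  [load 17/20]
  14 → shelf 6 (new)  [load 14/20]
  19 → shelf 7 (new)  [load 19/20]
  16 → shelf 8 (new)  [load 16/20]
  12 → shelf 9 (new)  [load 12/20]
9 shelves opened.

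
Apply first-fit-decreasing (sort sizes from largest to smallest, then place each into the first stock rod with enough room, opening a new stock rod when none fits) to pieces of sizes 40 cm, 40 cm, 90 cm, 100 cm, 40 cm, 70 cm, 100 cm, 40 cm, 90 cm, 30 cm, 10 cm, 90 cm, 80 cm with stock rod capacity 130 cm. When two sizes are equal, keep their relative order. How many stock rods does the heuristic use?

7

Sorted descending: 100, 100, 90, 90, 90, 80, 70, 40, 40, 40, 40, 30, 10.
  100 → stock rod 1 (new)  [load 100/130]
  100 → stock rod 2 (new)  [load 100/130]
  90 → stock rod 3 (new)  [load 90/130]
  90 → stock rod 4 (new)  [load 90/130]
  90 → stock rod 5 (new)  [load 90/130]
  80 → stock rod 6 (new)  [load 80/130]
  70 → stock rod 7 (new)  [load 70/130]
  40 → stock rod 3  [load 130/130]
  40 → stock rod 4  [load 130/130]
  40 → stock rod 5  [load 130/130]
  40 → stock rod 6  [load 120/130]
  30 → stock rod 1  [load 130/130]
  10 → stock rod 2  [load 110/130]
7 stock rods opened.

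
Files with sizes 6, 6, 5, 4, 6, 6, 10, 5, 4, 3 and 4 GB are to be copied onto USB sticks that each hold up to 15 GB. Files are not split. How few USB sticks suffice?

Total = 10 + 6 + 6 + 6 + 6 + 5 + 5 + 4 + 4 + 4 + 3 = 59 GB.
Lower bound: ⌈59/15⌉ = 4 USB sticks.
A packing using 4 USB sticks:
  USB stick 1: 10 + 5 = 15
  USB stick 2: 6 + 6 + 3 = 15
  USB stick 3: 6 + 5 + 4 = 15
  USB stick 4: 6 + 4 + 4 = 14
This matches the lower bound, so 4 is optimal.

4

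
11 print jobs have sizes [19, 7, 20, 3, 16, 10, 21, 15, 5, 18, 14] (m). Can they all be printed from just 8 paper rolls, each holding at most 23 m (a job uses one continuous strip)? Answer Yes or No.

A valid assignment using 8 paper rolls:
  roll 1: 21 = 21
  roll 2: 20 + 3 = 23
  roll 3: 19 = 19
  roll 4: 18 + 5 = 23
  roll 5: 16 + 7 = 23
  roll 6: 15 = 15
  roll 7: 14 = 14
  roll 8: 10 = 10
Every load is within 23 m, so 8 paper rolls suffice.

Yes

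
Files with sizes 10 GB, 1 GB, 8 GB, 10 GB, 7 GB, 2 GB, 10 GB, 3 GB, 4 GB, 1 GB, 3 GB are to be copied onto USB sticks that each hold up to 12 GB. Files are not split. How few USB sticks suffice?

Total = 10 + 10 + 10 + 8 + 7 + 4 + 3 + 3 + 2 + 1 + 1 = 59 GB.
Lower bound: ⌈59/12⌉ = 5 USB sticks.
A packing using 6 USB sticks:
  USB stick 1: 10 + 2 = 12
  USB stick 2: 10 + 1 + 1 = 12
  USB stick 3: 10 = 10
  USB stick 4: 8 + 4 = 12
  USB stick 5: 7 + 3 = 10
  USB stick 6: 3 = 3
No arrangement into 5 USB sticks stays within capacity, so 6 is optimal.

6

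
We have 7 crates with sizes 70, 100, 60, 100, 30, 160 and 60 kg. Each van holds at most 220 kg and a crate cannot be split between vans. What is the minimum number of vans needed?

3

Total = 160 + 100 + 100 + 70 + 60 + 60 + 30 = 580 kg.
Lower bound: ⌈580/220⌉ = 3 vans.
A packing using 3 vans:
  van 1: 160 + 60 = 220
  van 2: 100 + 100 = 200
  van 3: 70 + 60 + 30 = 160
This matches the lower bound, so 3 is optimal.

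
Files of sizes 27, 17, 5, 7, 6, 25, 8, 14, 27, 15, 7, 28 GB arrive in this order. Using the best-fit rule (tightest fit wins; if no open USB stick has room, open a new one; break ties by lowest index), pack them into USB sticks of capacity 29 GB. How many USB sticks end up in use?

7

  27 → USB stick 1 (new)  [load 27/29]
  17 → USB stick 2 (new)  [load 17/29]
  5 → USB stick 2  [load 22/29]
  7 → USB stick 2  [load 29/29]
  6 → USB stick 3 (new)  [load 6/29]
  25 → USB stick 4 (new)  [load 25/29]
  8 → USB stick 3  [load 14/29]
  14 → USB stick 3  [load 28/29]
  27 → USB stick 5 (new)  [load 27/29]
  15 → USB stick 6 (new)  [load 15/29]
  7 → USB stick 6  [load 22/29]
  28 → USB stick 7 (new)  [load 28/29]
7 USB sticks opened.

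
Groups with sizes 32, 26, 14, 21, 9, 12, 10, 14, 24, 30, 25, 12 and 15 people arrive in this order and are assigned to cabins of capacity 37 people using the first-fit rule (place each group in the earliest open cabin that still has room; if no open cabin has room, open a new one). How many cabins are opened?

8

  32 → cabin 1 (new)  [load 32/37]
  26 → cabin 2 (new)  [load 26/37]
  14 → cabin 3 (new)  [load 14/37]
  21 → cabin 3  [load 35/37]
  9 → cabin 2  [load 35/37]
  12 → cabin 4 (new)  [load 12/37]
  10 → cabin 4  [load 22/37]
  14 → cabin 4  [load 36/37]
  24 → cabin 5 (new)  [load 24/37]
  30 → cabin 6 (new)  [load 30/37]
  25 → cabin 7 (new)  [load 25/37]
  12 → cabin 5  [load 36/37]
  15 → cabin 8 (new)  [load 15/37]
8 cabins opened.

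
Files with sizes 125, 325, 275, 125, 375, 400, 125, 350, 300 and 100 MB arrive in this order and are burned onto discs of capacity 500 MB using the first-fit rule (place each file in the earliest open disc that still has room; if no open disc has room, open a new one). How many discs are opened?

  125 → disc 1 (new)  [load 125/500]
  325 → disc 1  [load 450/500]
  275 → disc 2 (new)  [load 275/500]
  125 → disc 2  [load 400/500]
  375 → disc 3 (new)  [load 375/500]
  400 → disc 4 (new)  [load 400/500]
  125 → disc 3  [load 500/500]
  350 → disc 5 (new)  [load 350/500]
  300 → disc 6 (new)  [load 300/500]
  100 → disc 2  [load 500/500]
6 discs opened.

6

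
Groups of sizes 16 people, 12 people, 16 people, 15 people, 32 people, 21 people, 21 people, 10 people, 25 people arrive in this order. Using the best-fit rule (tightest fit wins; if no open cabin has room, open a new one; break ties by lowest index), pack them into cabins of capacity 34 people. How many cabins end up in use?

6

  16 → cabin 1 (new)  [load 16/34]
  12 → cabin 1  [load 28/34]
  16 → cabin 2 (new)  [load 16/34]
  15 → cabin 2  [load 31/34]
  32 → cabin 3 (new)  [load 32/34]
  21 → cabin 4 (new)  [load 21/34]
  21 → cabin 5 (new)  [load 21/34]
  10 → cabin 4  [load 31/34]
  25 → cabin 6 (new)  [load 25/34]
6 cabins opened.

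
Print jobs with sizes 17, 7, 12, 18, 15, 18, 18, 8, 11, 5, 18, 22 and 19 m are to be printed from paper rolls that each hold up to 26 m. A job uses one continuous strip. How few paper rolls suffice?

9

Total = 22 + 19 + 18 + 18 + 18 + 18 + 17 + 15 + 12 + 11 + 8 + 7 + 5 = 188 m.
Lower bound: ⌈188/26⌉ = 8 paper rolls.
A packing using 9 paper rolls:
  roll 1: 22 = 22
  roll 2: 19 + 7 = 26
  roll 3: 18 + 8 = 26
  roll 4: 18 + 5 = 23
  roll 5: 18 = 18
  roll 6: 18 = 18
  roll 7: 17 = 17
  roll 8: 15 + 11 = 26
  roll 9: 12 = 12
No arrangement into 8 paper rolls stays within capacity, so 9 is optimal.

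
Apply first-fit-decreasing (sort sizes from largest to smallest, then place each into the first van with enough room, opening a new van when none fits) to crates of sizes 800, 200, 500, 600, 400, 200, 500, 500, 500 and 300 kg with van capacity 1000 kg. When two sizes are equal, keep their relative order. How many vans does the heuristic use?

5

Sorted descending: 800, 600, 500, 500, 500, 500, 400, 300, 200, 200.
  800 → van 1 (new)  [load 800/1000]
  600 → van 2 (new)  [load 600/1000]
  500 → van 3 (new)  [load 500/1000]
  500 → van 3  [load 1000/1000]
  500 → van 4 (new)  [load 500/1000]
  500 → van 4  [load 1000/1000]
  400 → van 2  [load 1000/1000]
  300 → van 5 (new)  [load 300/1000]
  200 → van 1  [load 1000/1000]
  200 → van 5  [load 500/1000]
5 vans opened.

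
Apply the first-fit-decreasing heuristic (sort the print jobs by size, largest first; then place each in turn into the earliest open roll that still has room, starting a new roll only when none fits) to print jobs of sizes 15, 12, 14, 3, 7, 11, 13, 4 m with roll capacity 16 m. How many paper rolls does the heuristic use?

Sorted descending: 15, 14, 13, 12, 11, 7, 4, 3.
  15 → roll 1 (new)  [load 15/16]
  14 → roll 2 (new)  [load 14/16]
  13 → roll 3 (new)  [load 13/16]
  12 → roll 4 (new)  [load 12/16]
  11 → roll 5 (new)  [load 11/16]
  7 → roll 6 (new)  [load 7/16]
  4 → roll 4  [load 16/16]
  3 → roll 3  [load 16/16]
6 paper rolls opened.

6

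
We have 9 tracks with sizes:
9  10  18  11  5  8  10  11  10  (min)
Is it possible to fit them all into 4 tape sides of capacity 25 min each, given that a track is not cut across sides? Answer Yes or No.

Total = 92 min; ⌈92/25⌉ = 4.
The bound of 4 does not rule out 4, but exhaustive search shows no assignment into 4 tape sides of capacity 25 min exists — the minimum is 5.

No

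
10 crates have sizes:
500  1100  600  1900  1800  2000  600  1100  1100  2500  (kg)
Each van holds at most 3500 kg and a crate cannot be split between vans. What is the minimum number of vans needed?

4

Total = 2500 + 2000 + 1900 + 1800 + 1100 + 1100 + 1100 + 600 + 600 + 500 = 13200 kg.
Lower bound: ⌈13200/3500⌉ = 4 vans.
A packing using 4 vans:
  van 1: 2500 + 600 = 3100
  van 2: 2000 + 1100 = 3100
  van 3: 1900 + 1100 + 500 = 3500
  van 4: 1800 + 1100 + 600 = 3500
This matches the lower bound, so 4 is optimal.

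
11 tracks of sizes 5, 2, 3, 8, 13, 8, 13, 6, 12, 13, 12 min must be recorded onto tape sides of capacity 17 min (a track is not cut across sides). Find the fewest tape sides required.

7

Total = 13 + 13 + 13 + 12 + 12 + 8 + 8 + 6 + 5 + 3 + 2 = 95 min.
Lower bound: ⌈95/17⌉ = 6 tape sides.
A packing using 7 tape sides:
  side 1: 13 + 3 = 16
  side 2: 13 + 2 = 15
  side 3: 13 = 13
  side 4: 12 + 5 = 17
  side 5: 12 = 12
  side 6: 8 + 8 = 16
  side 7: 6 = 6
No arrangement into 6 tape sides stays within capacity, so 7 is optimal.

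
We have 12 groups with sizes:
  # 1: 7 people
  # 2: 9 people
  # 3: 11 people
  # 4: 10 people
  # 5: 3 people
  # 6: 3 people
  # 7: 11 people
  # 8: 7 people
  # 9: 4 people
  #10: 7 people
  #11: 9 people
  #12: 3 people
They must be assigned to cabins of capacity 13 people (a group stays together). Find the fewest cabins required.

8

Total = 11 + 11 + 10 + 9 + 9 + 7 + 7 + 7 + 4 + 3 + 3 + 3 = 84 people.
Lower bound: ⌈84/13⌉ = 7 cabins.
Also, 8 groups each exceed 13/2 people, and no two of those can share a cabin, so at least 8 cabins are needed.
A packing using 8 cabins:
  cabin 1: 11 = 11
  cabin 2: 11 = 11
  cabin 3: 10 + 3 = 13
  cabin 4: 9 + 4 = 13
  cabin 5: 9 + 3 = 12
  cabin 6: 7 + 3 = 10
  cabin 7: 7 = 7
  cabin 8: 7 = 7
This matches the lower bound, so 8 is optimal.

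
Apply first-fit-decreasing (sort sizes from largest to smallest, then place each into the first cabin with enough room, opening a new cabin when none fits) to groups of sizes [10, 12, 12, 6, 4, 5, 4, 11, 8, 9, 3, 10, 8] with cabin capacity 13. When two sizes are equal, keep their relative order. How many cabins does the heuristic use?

9

Sorted descending: 12, 12, 11, 10, 10, 9, 8, 8, 6, 5, 4, 4, 3.
  12 → cabin 1 (new)  [load 12/13]
  12 → cabin 2 (new)  [load 12/13]
  11 → cabin 3 (new)  [load 11/13]
  10 → cabin 4 (new)  [load 10/13]
  10 → cabin 5 (new)  [load 10/13]
  9 → cabin 6 (new)  [load 9/13]
  8 → cabin 7 (new)  [load 8/13]
  8 → cabin 8 (new)  [load 8/13]
  6 → cabin 9 (new)  [load 6/13]
  5 → cabin 7  [load 13/13]
  4 → cabin 6  [load 13/13]
  4 → cabin 8  [load 12/13]
  3 → cabin 4  [load 13/13]
9 cabins opened.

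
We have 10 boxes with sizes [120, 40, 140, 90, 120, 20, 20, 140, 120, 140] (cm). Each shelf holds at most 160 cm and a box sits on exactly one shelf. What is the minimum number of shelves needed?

Total = 140 + 140 + 140 + 120 + 120 + 120 + 90 + 40 + 20 + 20 = 950 cm.
Lower bound: ⌈950/160⌉ = 6 shelves.
Also, 7 boxes each exceed 80 cm, and no two of those can share a shelf, so at least 7 shelves are needed.
A packing using 7 shelves:
  shelf 1: 140 + 20 = 160
  shelf 2: 140 + 20 = 160
  shelf 3: 140 = 140
  shelf 4: 120 + 40 = 160
  shelf 5: 120 = 120
  shelf 6: 120 = 120
  shelf 7: 90 = 90
This matches the lower bound, so 7 is optimal.

7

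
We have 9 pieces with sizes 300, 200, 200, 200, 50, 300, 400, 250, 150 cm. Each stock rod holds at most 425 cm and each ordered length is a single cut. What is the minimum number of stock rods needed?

6

Total = 400 + 300 + 300 + 250 + 200 + 200 + 200 + 150 + 50 = 2050 cm.
Lower bound: ⌈2050/425⌉ = 5 stock rods.
A packing using 6 stock rods:
  stock rod 1: 400 = 400
  stock rod 2: 300 + 50 = 350
  stock rod 3: 300 = 300
  stock rod 4: 250 + 150 = 400
  stock rod 5: 200 + 200 = 400
  stock rod 6: 200 = 200
No arrangement into 5 stock rods stays within capacity, so 6 is optimal.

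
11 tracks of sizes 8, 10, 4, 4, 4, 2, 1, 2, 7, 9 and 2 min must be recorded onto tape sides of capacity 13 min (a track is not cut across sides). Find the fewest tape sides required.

5

Total = 10 + 9 + 8 + 7 + 4 + 4 + 4 + 2 + 2 + 2 + 1 = 53 min.
Lower bound: ⌈53/13⌉ = 5 tape sides.
A packing using 5 tape sides:
  side 1: 10 + 2 + 1 = 13
  side 2: 9 + 4 = 13
  side 3: 8 + 4 = 12
  side 4: 7 + 4 + 2 = 13
  side 5: 2 = 2
This matches the lower bound, so 5 is optimal.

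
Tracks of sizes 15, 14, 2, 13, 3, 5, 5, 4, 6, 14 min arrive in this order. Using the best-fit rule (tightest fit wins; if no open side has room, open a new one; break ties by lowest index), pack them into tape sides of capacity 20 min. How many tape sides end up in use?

5

  15 → side 1 (new)  [load 15/20]
  14 → side 2 (new)  [load 14/20]
  2 → side 1  [load 17/20]
  13 → side 3 (new)  [load 13/20]
  3 → side 1  [load 20/20]
  5 → side 2  [load 19/20]
  5 → side 3  [load 18/20]
  4 → side 4 (new)  [load 4/20]
  6 → side 4  [load 10/20]
  14 → side 5 (new)  [load 14/20]
5 tape sides opened.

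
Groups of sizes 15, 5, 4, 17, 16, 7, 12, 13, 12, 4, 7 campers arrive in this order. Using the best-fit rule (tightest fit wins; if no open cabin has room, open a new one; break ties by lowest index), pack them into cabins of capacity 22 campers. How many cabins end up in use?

  15 → cabin 1 (new)  [load 15/22]
  5 → cabin 1  [load 20/22]
  4 → cabin 2 (new)  [load 4/22]
  17 → cabin 2  [load 21/22]
  16 → cabin 3 (new)  [load 16/22]
  7 → cabin 4 (new)  [load 7/22]
  12 → cabin 4  [load 19/22]
  13 → cabin 5 (new)  [load 13/22]
  12 → cabin 6 (new)  [load 12/22]
  4 → cabin 3  [load 20/22]
  7 → cabin 5  [load 20/22]
6 cabins opened.

6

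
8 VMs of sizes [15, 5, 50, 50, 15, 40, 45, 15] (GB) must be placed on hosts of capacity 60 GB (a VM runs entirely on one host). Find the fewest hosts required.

Total = 50 + 50 + 45 + 40 + 15 + 15 + 15 + 5 = 235 GB.
Lower bound: ⌈235/60⌉ = 4 hosts.
A packing using 5 hosts:
  host 1: 50 + 5 = 55
  host 2: 50 = 50
  host 3: 45 + 15 = 60
  host 4: 40 + 15 = 55
  host 5: 15 = 15
No arrangement into 4 hosts stays within capacity, so 5 is optimal.

5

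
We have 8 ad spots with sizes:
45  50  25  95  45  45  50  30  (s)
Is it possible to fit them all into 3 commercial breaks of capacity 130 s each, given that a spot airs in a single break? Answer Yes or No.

Total = 385 s; ⌈385/130⌉ = 3.
The bound of 3 does not rule out 3, but exhaustive search shows no assignment into 3 commercial breaks of capacity 130 s exists — the minimum is 4.

No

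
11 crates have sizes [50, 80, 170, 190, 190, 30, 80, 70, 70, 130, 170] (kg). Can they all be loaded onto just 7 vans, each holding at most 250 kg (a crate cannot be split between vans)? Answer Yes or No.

Yes

A valid assignment using 6 vans:
  van 1: 190 + 50 = 240
  van 2: 190 + 30 = 220
  van 3: 170 + 80 = 250
  van 4: 170 + 80 = 250
  van 5: 130 + 70 = 200
  van 6: 70 = 70
That uses only 6 ≤ 7, so 7 vans are enough.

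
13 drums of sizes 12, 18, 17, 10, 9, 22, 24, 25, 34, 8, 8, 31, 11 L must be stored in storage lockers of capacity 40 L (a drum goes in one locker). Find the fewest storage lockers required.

6

Total = 34 + 31 + 25 + 24 + 22 + 18 + 17 + 12 + 11 + 10 + 9 + 8 + 8 = 229 L.
Lower bound: ⌈229/40⌉ = 6 storage lockers.
A packing using 6 storage lockers:
  locker 1: 34 = 34
  locker 2: 31 + 9 = 40
  locker 3: 25 + 12 = 37
  locker 4: 24 + 8 + 8 = 40
  locker 5: 22 + 18 = 40
  locker 6: 17 + 11 + 10 = 38
This matches the lower bound, so 6 is optimal.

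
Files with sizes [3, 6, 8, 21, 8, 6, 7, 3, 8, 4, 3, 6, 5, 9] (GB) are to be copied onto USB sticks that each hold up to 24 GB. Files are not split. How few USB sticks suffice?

Total = 21 + 9 + 8 + 8 + 8 + 7 + 6 + 6 + 6 + 5 + 4 + 3 + 3 + 3 = 97 GB.
Lower bound: ⌈97/24⌉ = 5 USB sticks.
A packing using 5 USB sticks:
  USB stick 1: 21 + 3 = 24
  USB stick 2: 9 + 8 + 7 = 24
  USB stick 3: 8 + 8 + 6 = 22
  USB stick 4: 6 + 6 + 5 + 4 + 3 = 24
  USB stick 5: 3 = 3
This matches the lower bound, so 5 is optimal.

5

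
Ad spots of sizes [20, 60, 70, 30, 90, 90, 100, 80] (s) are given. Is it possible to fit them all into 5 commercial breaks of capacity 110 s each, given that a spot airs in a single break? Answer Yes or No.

No

Total = 540 s; ⌈540/110⌉ = 5.
6 ad spots each exceed half the capacity and cannot share a break, forcing at least 6 commercial breaks.
At least 6 commercial breaks are required, but only 5 are allowed.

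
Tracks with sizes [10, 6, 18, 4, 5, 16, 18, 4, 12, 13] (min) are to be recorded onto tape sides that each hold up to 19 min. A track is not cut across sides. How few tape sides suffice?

Total = 18 + 18 + 16 + 13 + 12 + 10 + 6 + 5 + 4 + 4 = 106 min.
Lower bound: ⌈106/19⌉ = 6 tape sides.
A packing using 6 tape sides:
  side 1: 18 = 18
  side 2: 18 = 18
  side 3: 16 = 16
  side 4: 13 + 6 = 19
  side 5: 12 + 5 = 17
  side 6: 10 + 4 + 4 = 18
This matches the lower bound, so 6 is optimal.

6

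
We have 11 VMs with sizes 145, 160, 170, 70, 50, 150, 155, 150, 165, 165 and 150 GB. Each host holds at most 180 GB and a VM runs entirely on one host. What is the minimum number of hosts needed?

10

Total = 170 + 165 + 165 + 160 + 155 + 150 + 150 + 150 + 145 + 70 + 50 = 1530 GB.
Lower bound: ⌈1530/180⌉ = 9 hosts.
A packing using 10 hosts:
  host 1: 170 = 170
  host 2: 165 = 165
  host 3: 165 = 165
  host 4: 160 = 160
  host 5: 155 = 155
  host 6: 150 = 150
  host 7: 150 = 150
  host 8: 150 = 150
  host 9: 145 = 145
  host 10: 70 + 50 = 120
No arrangement into 9 hosts stays within capacity, so 10 is optimal.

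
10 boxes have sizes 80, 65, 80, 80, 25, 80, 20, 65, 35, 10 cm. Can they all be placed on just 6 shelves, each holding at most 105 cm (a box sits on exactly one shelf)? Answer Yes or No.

Yes

A valid assignment using 6 shelves:
  shelf 1: 80 + 25 = 105
  shelf 2: 80 + 20 = 100
  shelf 3: 80 + 10 = 90
  shelf 4: 80 = 80
  shelf 5: 65 + 35 = 100
  shelf 6: 65 = 65
Every load is within 105 cm, so 6 shelves suffice.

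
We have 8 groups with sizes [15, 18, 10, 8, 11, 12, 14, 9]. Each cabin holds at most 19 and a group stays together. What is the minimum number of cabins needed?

Total = 18 + 15 + 14 + 12 + 11 + 10 + 9 + 8 = 97.
Lower bound: ⌈97/19⌉ = 6 cabins.
A packing using 6 cabins:
  cabin 1: 18 = 18
  cabin 2: 15 = 15
  cabin 3: 14 = 14
  cabin 4: 12 = 12
  cabin 5: 11 + 8 = 19
  cabin 6: 10 + 9 = 19
This matches the lower bound, so 6 is optimal.

6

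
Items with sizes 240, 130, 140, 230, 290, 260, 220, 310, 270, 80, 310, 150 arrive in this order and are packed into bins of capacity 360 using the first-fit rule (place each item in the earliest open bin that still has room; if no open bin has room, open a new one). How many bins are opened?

10

  240 → bin 1 (new)  [load 240/360]
  130 → bin 2 (new)  [load 130/360]
  140 → bin 2  [load 270/360]
  230 → bin 3 (new)  [load 230/360]
  290 → bin 4 (new)  [load 290/360]
  260 → bin 5 (new)  [load 260/360]
  220 → bin 6 (new)  [load 220/360]
  310 → bin 7 (new)  [load 310/360]
  270 → bin 8 (new)  [load 270/360]
  80 → bin 1  [load 320/360]
  310 → bin 9 (new)  [load 310/360]
  150 → bin 10 (new)  [load 150/360]
10 bins opened.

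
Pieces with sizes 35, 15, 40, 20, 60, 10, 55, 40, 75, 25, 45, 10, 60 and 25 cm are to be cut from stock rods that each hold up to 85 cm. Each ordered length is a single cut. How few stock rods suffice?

7

Total = 75 + 60 + 60 + 55 + 45 + 40 + 40 + 35 + 25 + 25 + 20 + 15 + 10 + 10 = 515 cm.
Lower bound: ⌈515/85⌉ = 7 stock rods.
A packing using 7 stock rods:
  stock rod 1: 75 + 10 = 85
  stock rod 2: 60 + 25 = 85
  stock rod 3: 60 + 25 = 85
  stock rod 4: 55 + 20 + 10 = 85
  stock rod 5: 45 + 40 = 85
  stock rod 6: 40 + 35 = 75
  stock rod 7: 15 = 15
This matches the lower bound, so 7 is optimal.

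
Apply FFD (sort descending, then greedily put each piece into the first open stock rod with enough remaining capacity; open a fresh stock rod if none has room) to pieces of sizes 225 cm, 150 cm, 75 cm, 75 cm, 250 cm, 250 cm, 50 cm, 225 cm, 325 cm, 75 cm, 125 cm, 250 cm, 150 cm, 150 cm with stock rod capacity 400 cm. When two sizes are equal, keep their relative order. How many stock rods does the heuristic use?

6

Sorted descending: 325, 250, 250, 250, 225, 225, 150, 150, 150, 125, 75, 75, 75, 50.
  325 → stock rod 1 (new)  [load 325/400]
  250 → stock rod 2 (new)  [load 250/400]
  250 → stock rod 3 (new)  [load 250/400]
  250 → stock rod 4 (new)  [load 250/400]
  225 → stock rod 5 (new)  [load 225/400]
  225 → stock rod 6 (new)  [load 225/400]
  150 → stock rod 2  [load 400/400]
  150 → stock rod 3  [load 400/400]
  150 → stock rod 4  [load 400/400]
  125 → stock rod 5  [load 350/400]
  75 → stock rod 1  [load 400/400]
  75 → stock rod 6  [load 300/400]
  75 → stock rod 6  [load 375/400]
  50 → stock rod 5  [load 400/400]
6 stock rods opened.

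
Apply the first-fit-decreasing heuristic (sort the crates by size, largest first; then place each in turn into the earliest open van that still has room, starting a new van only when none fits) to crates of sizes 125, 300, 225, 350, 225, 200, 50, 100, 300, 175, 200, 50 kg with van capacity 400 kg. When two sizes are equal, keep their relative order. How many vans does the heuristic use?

6

Sorted descending: 350, 300, 300, 225, 225, 200, 200, 175, 125, 100, 50, 50.
  350 → van 1 (new)  [load 350/400]
  300 → van 2 (new)  [load 300/400]
  300 → van 3 (new)  [load 300/400]
  225 → van 4 (new)  [load 225/400]
  225 → van 5 (new)  [load 225/400]
  200 → van 6 (new)  [load 200/400]
  200 → van 6  [load 400/400]
  175 → van 4  [load 400/400]
  125 → van 5  [load 350/400]
  100 → van 2  [load 400/400]
  50 → van 1  [load 400/400]
  50 → van 3  [load 350/400]
6 vans opened.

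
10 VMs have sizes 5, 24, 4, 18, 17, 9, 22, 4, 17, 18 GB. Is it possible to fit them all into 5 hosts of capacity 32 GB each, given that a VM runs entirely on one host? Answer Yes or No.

Total = 138 GB; ⌈138/32⌉ = 5.
6 VMs each exceed half the capacity and cannot share a host, forcing at least 6 hosts.
At least 6 hosts are required, but only 5 are allowed.

No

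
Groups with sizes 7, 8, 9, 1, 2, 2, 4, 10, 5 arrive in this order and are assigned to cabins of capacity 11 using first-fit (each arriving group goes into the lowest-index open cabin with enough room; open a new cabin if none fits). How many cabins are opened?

5

  7 → cabin 1 (new)  [load 7/11]
  8 → cabin 2 (new)  [load 8/11]
  9 → cabin 3 (new)  [load 9/11]
  1 → cabin 1  [load 8/11]
  2 → cabin 1  [load 10/11]
  2 → cabin 2  [load 10/11]
  4 → cabin 4 (new)  [load 4/11]
  10 → cabin 5 (new)  [load 10/11]
  5 → cabin 4  [load 9/11]
5 cabins opened.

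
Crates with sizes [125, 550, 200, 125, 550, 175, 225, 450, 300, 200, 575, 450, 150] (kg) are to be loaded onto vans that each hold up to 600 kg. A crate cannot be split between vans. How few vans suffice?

Total = 575 + 550 + 550 + 450 + 450 + 300 + 225 + 200 + 200 + 175 + 150 + 125 + 125 = 4075 kg.
Lower bound: ⌈4075/600⌉ = 7 vans.
A packing using 8 vans:
  van 1: 575 = 575
  van 2: 550 = 550
  van 3: 550 = 550
  van 4: 450 + 150 = 600
  van 5: 450 + 125 = 575
  van 6: 300 + 225 = 525
  van 7: 200 + 200 + 175 = 575
  van 8: 125 = 125
No arrangement into 7 vans stays within capacity, so 8 is optimal.

8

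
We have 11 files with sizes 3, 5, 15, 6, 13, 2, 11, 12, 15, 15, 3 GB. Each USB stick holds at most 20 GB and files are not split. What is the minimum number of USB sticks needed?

6

Total = 15 + 15 + 15 + 13 + 12 + 11 + 6 + 5 + 3 + 3 + 2 = 100 GB.
Lower bound: ⌈100/20⌉ = 5 USB sticks.
Also, 6 files each exceed 10 GB, and no two of those can share a USB stick, so at least 6 USB sticks are needed.
A packing using 6 USB sticks:
  USB stick 1: 15 + 5 = 20
  USB stick 2: 15 + 3 + 2 = 20
  USB stick 3: 15 + 3 = 18
  USB stick 4: 13 + 6 = 19
  USB stick 5: 12 = 12
  USB stick 6: 11 = 11
This matches the lower bound, so 6 is optimal.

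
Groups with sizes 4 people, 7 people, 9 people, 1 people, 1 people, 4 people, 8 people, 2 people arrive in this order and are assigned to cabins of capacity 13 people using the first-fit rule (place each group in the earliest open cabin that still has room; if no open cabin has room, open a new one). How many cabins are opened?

3

  4 → cabin 1 (new)  [load 4/13]
  7 → cabin 1  [load 11/13]
  9 → cabin 2 (new)  [load 9/13]
  1 → cabin 1  [load 12/13]
  1 → cabin 1  [load 13/13]
  4 → cabin 2  [load 13/13]
  8 → cabin 3 (new)  [load 8/13]
  2 → cabin 3  [load 10/13]
3 cabins opened.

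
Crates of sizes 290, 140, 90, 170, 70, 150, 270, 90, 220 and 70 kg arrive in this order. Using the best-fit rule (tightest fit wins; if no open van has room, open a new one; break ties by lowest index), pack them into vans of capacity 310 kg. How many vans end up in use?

  290 → van 1 (new)  [load 290/310]
  140 → van 2 (new)  [load 140/310]
  90 → van 2  [load 230/310]
  170 → van 3 (new)  [load 170/310]
  70 → van 2  [load 300/310]
  150 → van 4 (new)  [load 150/310]
  270 → van 5 (new)  [load 270/310]
  90 → van 3  [load 260/310]
  220 → van 6 (new)  [load 220/310]
  70 → van 6  [load 290/310]
6 vans opened.

6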